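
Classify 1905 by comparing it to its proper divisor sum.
deficient

Proper divisors of 1905: sum = 1 + 3 + 5 + 15 + 127 + 381 + 635 = 1167
Since 1167 < 1905, 1905 is deficient.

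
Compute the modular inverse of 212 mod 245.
193

gcd(212, 245) = 1, so the inverse exists.
Extended Euclidean algorithm on (245, 212):
245 = 1 × 212 + 33  ⟹  33 = (1)·245 + (-1)·212
212 = 6 × 33 + 14  ⟹  14 = (-6)·245 + (7)·212
33 = 2 × 14 + 5  ⟹  5 = (13)·245 + (-15)·212
14 = 2 × 5 + 4  ⟹  4 = (-32)·245 + (37)·212
5 = 1 × 4 + 1  ⟹  1 = (45)·245 + (-52)·212
So (-52)·212 ≡ 1 (mod 245), i.e. 212^(-1) ≡ -52 ≡ 193 (mod 245).
Check: 212 × 193 = 40916 ≡ 1 (mod 245)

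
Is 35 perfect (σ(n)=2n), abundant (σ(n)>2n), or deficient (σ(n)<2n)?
deficient

Proper divisors of 35: sum = 1 + 5 + 7 = 13
Since 13 < 35, 35 is deficient.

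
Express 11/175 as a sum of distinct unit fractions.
1/16 + 1/2800

Greedy algorithm:
11/175: ceiling(175/11) = 16, use 1/16
1/2800: ceiling(2800/1) = 2800, use 1/2800
Result: 11/175 = 1/16 + 1/2800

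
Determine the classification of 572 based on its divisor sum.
abundant

Proper divisors of 572: sum = 1 + 2 + 4 + 11 + 13 + 22 + 26 + 44 + 52 + 143 + 286 = 604
Since 604 > 572, 572 is abundant.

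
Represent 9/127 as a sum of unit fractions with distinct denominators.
1/15 + 1/239 + 1/65043 + 1/4935625448 + 1/48720797120954775960

Greedy algorithm:
9/127: ceiling(127/9) = 15, use 1/15
8/1905: ceiling(1905/8) = 239, use 1/239
7/455295: ceiling(455295/7) = 65043, use 1/65043
2/9871250895: ceiling(9871250895/2) = 4935625448, use 1/4935625448
1/48720797120954775960: ceiling(48720797120954775960/1) = 48720797120954775960, use 1/48720797120954775960
Result: 9/127 = 1/15 + 1/239 + 1/65043 + 1/4935625448 + 1/48720797120954775960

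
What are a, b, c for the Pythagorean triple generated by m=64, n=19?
(3735, 2432, 4457)

Euclid's formula: a = m² - n², b = 2mn, c = m² + n²
m = 64, n = 19
a = 64² - 19² = 4096 - 361 = 3735
b = 2 × 64 × 19 = 2432
c = 64² + 19² = 4096 + 361 = 4457
Verification: 3735² + 2432² = 13950225 + 5914624 = 19864849 = 4457² ✓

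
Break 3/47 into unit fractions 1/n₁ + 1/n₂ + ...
1/16 + 1/752

Greedy algorithm:
3/47: ceiling(47/3) = 16, use 1/16
1/752: ceiling(752/1) = 752, use 1/752
Result: 3/47 = 1/16 + 1/752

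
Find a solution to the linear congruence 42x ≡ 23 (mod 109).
x ≡ 81 (mod 109)

gcd(42, 109) = 1, which divides 23, so solutions exist.
Find 42^(-1) mod 109 by the extended Euclidean algorithm:
109 = 2 × 42 + 25  ⟹  25 = (1)·109 + (-2)·42
42 = 1 × 25 + 17  ⟹  17 = (-1)·109 + (3)·42
25 = 1 × 17 + 8  ⟹  8 = (2)·109 + (-5)·42
17 = 2 × 8 + 1  ⟹  1 = (-5)·109 + (13)·42
So (13)·42 ≡ 1 (mod 109), i.e. 42^(-1) ≡ 13 (mod 109).
x ≡ 13 × 23 = 299 ≡ 81 (mod 109).
Check: 42 × 81 = 3402 ≡ 23 (mod 109).
Unique solution: x ≡ 81 (mod 109)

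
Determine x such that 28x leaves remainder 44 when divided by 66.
x ≡ 11 (mod 33)

gcd(28, 66) = 2, which divides 44, so solutions exist.
Divide through by 2: 14x ≡ 22 (mod 33).
Find 14^(-1) mod 33 by the extended Euclidean algorithm:
33 = 2 × 14 + 5  ⟹  5 = (1)·33 + (-2)·14
14 = 2 × 5 + 4  ⟹  4 = (-2)·33 + (5)·14
5 = 1 × 4 + 1  ⟹  1 = (3)·33 + (-7)·14
So (-7)·14 ≡ 1 (mod 33), i.e. 14^(-1) ≡ -7 ≡ 26 (mod 33).
x ≡ 26 × 22 = 572 ≡ 11 (mod 33).
Check: 28 × 11 = 308 ≡ 44 (mod 66).
x ≡ 11 (mod 33), giving 2 solutions mod 66.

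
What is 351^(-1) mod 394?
339

gcd(351, 394) = 1, so the inverse exists.
Extended Euclidean algorithm on (394, 351):
394 = 1 × 351 + 43  ⟹  43 = (1)·394 + (-1)·351
351 = 8 × 43 + 7  ⟹  7 = (-8)·394 + (9)·351
43 = 6 × 7 + 1  ⟹  1 = (49)·394 + (-55)·351
So (-55)·351 ≡ 1 (mod 394), i.e. 351^(-1) ≡ -55 ≡ 339 (mod 394).
Check: 351 × 339 = 118989 ≡ 1 (mod 394)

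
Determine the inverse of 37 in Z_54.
19

gcd(37, 54) = 1, so the inverse exists.
Extended Euclidean algorithm on (54, 37):
54 = 1 × 37 + 17  ⟹  17 = (1)·54 + (-1)·37
37 = 2 × 17 + 3  ⟹  3 = (-2)·54 + (3)·37
17 = 5 × 3 + 2  ⟹  2 = (11)·54 + (-16)·37
3 = 1 × 2 + 1  ⟹  1 = (-13)·54 + (19)·37
So (19)·37 ≡ 1 (mod 54), i.e. 37^(-1) ≡ 19 (mod 54).
Check: 37 × 19 = 703 ≡ 1 (mod 54)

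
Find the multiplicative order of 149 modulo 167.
166

167 is prime, so ord(149) divides φ(167) = 166.
Divisors of 166: 1, 2, 83, 166.
Repeated squaring: 149^1 ≡ 149, 149^2 ≡ 157, 149^4 ≡ 100, 149^8 ≡ 147, 149^16 ≡ 66, 149^32 ≡ 14, 149^64 ≡ 29, 149^128 ≡ 6 (mod 167).
Test 149^d mod 167 for each divisor d in increasing order:
149^1 ≡ 149
149^2 ≡ 157
149^83 = 149^64·149^16·149^2·149^1 ≡ 166
149^166 = 149^128·149^32·149^4·149^2 ≡ 1  ← first divisor giving 1
The order is 166.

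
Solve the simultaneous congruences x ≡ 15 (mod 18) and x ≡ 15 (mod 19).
15

Using Chinese Remainder Theorem:
M = 18 × 19 = 342
M1 = 19, M2 = 18
y1 = 19^(-1) mod 18 = 1
y2 = 18^(-1) mod 19 = 18
x = (15×19×1 + 15×18×18) mod 342 = 15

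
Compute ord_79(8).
13

79 is prime, so ord(8) divides φ(79) = 78.
Divisors of 78: 1, 2, 3, 6, 13, 26, 39, 78.
Repeated squaring: 8^1 ≡ 8, 8^2 ≡ 64, 8^4 ≡ 67, 8^8 ≡ 65, 8^16 ≡ 38, 8^32 ≡ 22, 8^64 ≡ 10 (mod 79).
Test 8^d mod 79 for each divisor d in increasing order:
8^1 ≡ 8
8^2 ≡ 64
8^3 = 8^2·8^1 ≡ 38
8^6 = 8^4·8^2 ≡ 22
8^13 = 8^8·8^4·8^1 ≡ 1  ← first divisor giving 1
The order is 13.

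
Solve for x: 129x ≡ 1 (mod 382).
77

gcd(129, 382) = 1, so the inverse exists.
Extended Euclidean algorithm on (382, 129):
382 = 2 × 129 + 124  ⟹  124 = (1)·382 + (-2)·129
129 = 1 × 124 + 5  ⟹  5 = (-1)·382 + (3)·129
124 = 24 × 5 + 4  ⟹  4 = (25)·382 + (-74)·129
5 = 1 × 4 + 1  ⟹  1 = (-26)·382 + (77)·129
So (77)·129 ≡ 1 (mod 382), i.e. 129^(-1) ≡ 77 (mod 382).
Check: 129 × 77 = 9933 ≡ 1 (mod 382)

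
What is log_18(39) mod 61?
22

Baby-step giant-step with step n = ⌈√61⌉ = 8.
Baby steps 18^j mod 61 (j:value) for j=0..7: 0:1, 1:18, 2:19, 3:37, 4:56, 5:32, 6:27, 7:59.
Giant-step multiplier: 18^(-8) ≡ 18^(60-8) = 18^52 ≡ 22 (mod 61).
Giant steps γ_i = 39·22^i mod 61: γ_0=39, γ_1=4, γ_2=27 (in table at j=6).
x = i·n + j = 2·8 + 6 = 22.
Check: 18^22 ≡ 39 (mod 61).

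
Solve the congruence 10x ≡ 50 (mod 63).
x ≡ 5 (mod 63)

gcd(10, 63) = 1, which divides 50, so solutions exist.
Find 10^(-1) mod 63 by the extended Euclidean algorithm:
63 = 6 × 10 + 3  ⟹  3 = (1)·63 + (-6)·10
10 = 3 × 3 + 1  ⟹  1 = (-3)·63 + (19)·10
So (19)·10 ≡ 1 (mod 63), i.e. 10^(-1) ≡ 19 (mod 63).
x ≡ 19 × 50 = 950 ≡ 5 (mod 63).
Check: 10 × 5 = 50 ≡ 50 (mod 63).
Unique solution: x ≡ 5 (mod 63)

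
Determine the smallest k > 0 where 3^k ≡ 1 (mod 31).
30

31 is prime, so ord(3) divides φ(31) = 30.
Divisors of 30: 1, 2, 3, 5, 6, 10, 15, 30.
Repeated squaring: 3^1 ≡ 3, 3^2 ≡ 9, 3^4 ≡ 19, 3^8 ≡ 20, 3^16 ≡ 28 (mod 31).
Test 3^d mod 31 for each divisor d in increasing order:
3^1 ≡ 3
3^2 ≡ 9
3^3 = 3^2·3^1 ≡ 27
3^5 = 3^4·3^1 ≡ 26
3^6 = 3^4·3^2 ≡ 16
3^10 = 3^8·3^2 ≡ 25
3^15 = 3^8·3^4·3^2·3^1 ≡ 30
3^30 = 3^16·3^8·3^4·3^2 ≡ 1  ← first divisor giving 1
The order is 30.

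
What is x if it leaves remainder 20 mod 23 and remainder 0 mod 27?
135

Using Chinese Remainder Theorem:
M = 23 × 27 = 621
M1 = 27, M2 = 23
y1 = 27^(-1) mod 23 = 6
y2 = 23^(-1) mod 27 = 20
x = (20×27×6 + 0×23×20) mod 621 = 135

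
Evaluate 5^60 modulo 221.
157

Repeated squaring. Binary of 60 = 111100.
5^1 ≡ 5 (mod 221); 5^2 ≡ 25 (mod 221); 5^4 ≡ 183 (mod 221); 5^8 ≡ 118 (mod 221); 5^16 ≡ 1 (mod 221); 5^32 ≡ 1 (mod 221)
5^60 = 5^4 × 5^8 × 5^16 × 5^32 ≡ 157 (mod 221)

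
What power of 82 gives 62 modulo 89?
75

Baby-step giant-step with step n = ⌈√89⌉ = 10.
Baby steps 82^j mod 89 (j:value) for j=0..9: 0:1, 1:82, 2:49, 3:13, 4:87, 5:14, 6:80, 7:63, 8:4, 9:61.
Giant-step multiplier: 82^(-10) ≡ 82^(88-10) = 82^78 ≡ 5 (mod 89).
Giant steps γ_i = 62·5^i mod 89: γ_0=62, γ_1=43, γ_2=37, γ_3=7, γ_4=35, γ_5=86, γ_6=74, γ_7=14 (in table at j=5).
x = i·n + j = 7·10 + 5 = 75.
Check: 82^75 ≡ 62 (mod 89).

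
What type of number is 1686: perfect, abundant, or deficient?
abundant

Proper divisors of 1686: sum = 1 + 2 + 3 + 6 + 281 + 562 + 843 = 1698
Since 1698 > 1686, 1686 is abundant.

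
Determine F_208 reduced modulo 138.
21

Matrix identity: Q^n = [[F_(n+1), F_n], [F_n, F_(n-1)]] with Q = [[1,1],[1,0]].
n = 208 = 11010000₂. Square-and-multiply, entries mod 138:
Q^1 = [[1,1],[1,0]]
Q^3 = (Q^1)²·Q = [[3,2],[2,1]]
Q^6 = (Q^3)² = [[13,8],[8,5]]
Q^13 = (Q^6)²·Q = [[101,95],[95,6]]
Q^26 = (Q^13)² = [[44,91],[91,91]]
Q^52 = (Q^26)² = [[5,3],[3,2]]
Q^104 = (Q^52)² = [[34,21],[21,13]]
Q^208 = (Q^104)² = [[79,21],[21,58]]
F_208 mod 138 = Q^208[0][1] = 21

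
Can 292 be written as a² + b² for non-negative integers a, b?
6² + 16² (a=6, b=16)

Factorization: 292 = 2^2 × 73
By Fermat: n is sum of two squares iff every prime p ≡ 3 (mod 4) appears to even power.
All primes ≡ 3 (mod 4) appear to even power.
Search a = 0, 1, 2, … for 292 - a² a perfect square: first hit at a = 6: 292 - 36 = 256 = 16².
292 = 6² + 16² = 36 + 256 ✓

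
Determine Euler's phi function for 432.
144

432 = 2^4 × 3^3
φ(n) = n × ∏(1 - 1/p) for each prime p dividing n
φ(432) = 432 × (1 - 1/2) × (1 - 1/3) = 144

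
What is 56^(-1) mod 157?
143

gcd(56, 157) = 1, so the inverse exists.
Extended Euclidean algorithm on (157, 56):
157 = 2 × 56 + 45  ⟹  45 = (1)·157 + (-2)·56
56 = 1 × 45 + 11  ⟹  11 = (-1)·157 + (3)·56
45 = 4 × 11 + 1  ⟹  1 = (5)·157 + (-14)·56
So (-14)·56 ≡ 1 (mod 157), i.e. 56^(-1) ≡ -14 ≡ 143 (mod 157).
Check: 56 × 143 = 8008 ≡ 1 (mod 157)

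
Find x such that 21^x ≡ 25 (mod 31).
20

Baby-step giant-step with step n = ⌈√31⌉ = 6.
Baby steps 21^j mod 31 (j:value) for j=0..5: 0:1, 1:21, 2:7, 3:23, 4:18, 5:6.
Giant-step multiplier: 21^(-6) ≡ 21^(30-6) = 21^24 ≡ 16 (mod 31).
Giant steps γ_i = 25·16^i mod 31: γ_0=25, γ_1=28, γ_2=14, γ_3=7 (in table at j=2).
x = i·n + j = 3·6 + 2 = 20.
Check: 21^20 ≡ 25 (mod 31).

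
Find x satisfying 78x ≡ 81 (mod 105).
x ≡ 32 (mod 35)

gcd(78, 105) = 3, which divides 81, so solutions exist.
Divide through by 3: 26x ≡ 27 (mod 35).
Find 26^(-1) mod 35 by the extended Euclidean algorithm:
35 = 1 × 26 + 9  ⟹  9 = (1)·35 + (-1)·26
26 = 2 × 9 + 8  ⟹  8 = (-2)·35 + (3)·26
9 = 1 × 8 + 1  ⟹  1 = (3)·35 + (-4)·26
So (-4)·26 ≡ 1 (mod 35), i.e. 26^(-1) ≡ -4 ≡ 31 (mod 35).
x ≡ 31 × 27 = 837 ≡ 32 (mod 35).
Check: 78 × 32 = 2496 ≡ 81 (mod 105).
x ≡ 32 (mod 35), giving 3 solutions mod 105.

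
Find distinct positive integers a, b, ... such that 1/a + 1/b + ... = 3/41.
1/14 + 1/574

Greedy algorithm:
3/41: ceiling(41/3) = 14, use 1/14
1/574: ceiling(574/1) = 574, use 1/574
Result: 3/41 = 1/14 + 1/574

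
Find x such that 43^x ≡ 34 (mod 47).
38

Baby-step giant-step with step n = ⌈√47⌉ = 7.
Baby steps 43^j mod 47 (j:value) for j=0..6: 0:1, 1:43, 2:16, 3:30, 4:21, 5:10, 6:7.
Giant-step multiplier: 43^(-7) ≡ 43^(46-7) = 43^39 ≡ 5 (mod 47).
Giant steps γ_i = 34·5^i mod 47: γ_0=34, γ_1=29, γ_2=4, γ_3=20, γ_4=6, γ_5=30 (in table at j=3).
x = i·n + j = 5·7 + 3 = 38.
Check: 43^38 ≡ 34 (mod 47).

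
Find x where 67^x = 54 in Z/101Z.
68

Baby-step giant-step with step n = ⌈√101⌉ = 11.
Baby steps 67^j mod 101 (j:value) for j=0..10: 0:1, 1:67, 2:45, 3:86, 4:5, 5:32, 6:23, 7:26, 8:25, 9:59, 10:14.
Giant-step multiplier: 67^(-11) ≡ 67^(100-11) = 67^89 ≡ 7 (mod 101).
Giant steps γ_i = 54·7^i mod 101: γ_0=54, γ_1=75, γ_2=20, γ_3=39, γ_4=71, γ_5=93, γ_6=45 (in table at j=2).
x = i·n + j = 6·11 + 2 = 68.
Check: 67^68 ≡ 54 (mod 101).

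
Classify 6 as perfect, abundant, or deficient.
perfect

Proper divisors of 6: sum = 1 + 2 + 3 = 6
Since 6 = 6, 6 is perfect.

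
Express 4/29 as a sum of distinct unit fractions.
1/8 + 1/78 + 1/9048

Greedy algorithm:
4/29: ceiling(29/4) = 8, use 1/8
3/232: ceiling(232/3) = 78, use 1/78
1/9048: ceiling(9048/1) = 9048, use 1/9048
Result: 4/29 = 1/8 + 1/78 + 1/9048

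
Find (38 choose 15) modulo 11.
4

Using Lucas' theorem:
Write n=38 and k=15 in base 11:
n in base 11: [3, 5]
k in base 11: [1, 4]
C(38,15) mod 11 = ∏ C(n_i, k_i) mod 11
Digit binomials (mod 11): C(3,1) = 3; C(5,4) = 5
Product: 3 × 5 = 15 ≡ 4 (mod 11)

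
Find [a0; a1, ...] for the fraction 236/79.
[2; 1, 78]

Euclidean algorithm steps:
236 = 2 × 79 + 78
79 = 1 × 78 + 1
78 = 78 × 1 + 0
Continued fraction: [2; 1, 78]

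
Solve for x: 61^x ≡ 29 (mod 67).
44

Baby-step giant-step with step n = ⌈√67⌉ = 9.
Baby steps 61^j mod 67 (j:value) for j=0..8: 0:1, 1:61, 2:36, 3:52, 4:23, 5:63, 6:24, 7:57, 8:60.
Giant-step multiplier: 61^(-9) ≡ 61^(66-9) = 61^57 ≡ 8 (mod 67).
Giant steps γ_i = 29·8^i mod 67: γ_0=29, γ_1=31, γ_2=47, γ_3=41, γ_4=60 (in table at j=8).
x = i·n + j = 4·9 + 8 = 44.
Check: 61^44 ≡ 29 (mod 67).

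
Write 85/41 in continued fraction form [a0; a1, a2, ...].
[2; 13, 1, 2]

Euclidean algorithm steps:
85 = 2 × 41 + 3
41 = 13 × 3 + 2
3 = 1 × 2 + 1
2 = 2 × 1 + 0
Continued fraction: [2; 13, 1, 2]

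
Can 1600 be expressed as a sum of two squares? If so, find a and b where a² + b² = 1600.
0² + 40² (a=0, b=40)

Factorization: 1600 = 2^6 × 5^2
By Fermat: n is sum of two squares iff every prime p ≡ 3 (mod 4) appears to even power.
All primes ≡ 3 (mod 4) appear to even power.
Search a = 0, 1, 2, … for 1600 - a² a perfect square: first hit at a = 0: 1600 - 0 = 1600 = 40².
1600 = 0² + 40² = 0 + 1600 ✓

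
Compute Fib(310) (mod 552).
47

Matrix identity: Q^n = [[F_(n+1), F_n], [F_n, F_(n-1)]] with Q = [[1,1],[1,0]].
n = 310 = 100110110₂. Square-and-multiply, entries mod 552:
Q^1 = [[1,1],[1,0]]
Q^2 = (Q^1)² = [[2,1],[1,1]]
Q^4 = (Q^2)² = [[5,3],[3,2]]
Q^9 = (Q^4)²·Q = [[55,34],[34,21]]
Q^19 = (Q^9)²·Q = [[141,317],[317,376]]
Q^38 = (Q^19)² = [[34,497],[497,89]]
Q^77 = (Q^38)²·Q = [[176,317],[317,411]]
Q^155 = (Q^77)²·Q = [[144,89],[89,55]]
Q^310 = (Q^155)² = [[505,47],[47,458]]
F_310 mod 552 = Q^310[0][1] = 47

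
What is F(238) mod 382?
249

Matrix identity: Q^n = [[F_(n+1), F_n], [F_n, F_(n-1)]] with Q = [[1,1],[1,0]].
n = 238 = 11101110₂. Square-and-multiply, entries mod 382:
Q^1 = [[1,1],[1,0]]
Q^3 = (Q^1)²·Q = [[3,2],[2,1]]
Q^7 = (Q^3)²·Q = [[21,13],[13,8]]
Q^14 = (Q^7)² = [[228,377],[377,233]]
Q^29 = (Q^14)²·Q = [[44,57],[57,369]]
Q^59 = (Q^29)²·Q = [[76,219],[219,239]]
Q^119 = (Q^59)²·Q = [[100,257],[257,225]]
Q^238 = (Q^119)² = [[31,249],[249,164]]
F_238 mod 382 = Q^238[0][1] = 249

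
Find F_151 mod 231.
34

Matrix identity: Q^n = [[F_(n+1), F_n], [F_n, F_(n-1)]] with Q = [[1,1],[1,0]].
n = 151 = 10010111₂. Square-and-multiply, entries mod 231:
Q^1 = [[1,1],[1,0]]
Q^2 = (Q^1)² = [[2,1],[1,1]]
Q^4 = (Q^2)² = [[5,3],[3,2]]
Q^9 = (Q^4)²·Q = [[55,34],[34,21]]
Q^18 = (Q^9)² = [[23,43],[43,211]]
Q^37 = (Q^18)²·Q = [[197,68],[68,129]]
Q^75 = (Q^37)²·Q = [[228,5],[5,223]]
Q^151 = (Q^75)²·Q = [[210,34],[34,176]]
F_151 mod 231 = Q^151[0][1] = 34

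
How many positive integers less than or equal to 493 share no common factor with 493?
448

493 = 17 × 29
φ(n) = n × ∏(1 - 1/p) for each prime p dividing n
φ(493) = 493 × (1 - 1/17) × (1 - 1/29) = 448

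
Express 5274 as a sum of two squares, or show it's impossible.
45² + 57² (a=45, b=57)

Factorization: 5274 = 2 × 3^2 × 293
By Fermat: n is sum of two squares iff every prime p ≡ 3 (mod 4) appears to even power.
All primes ≡ 3 (mod 4) appear to even power.
Search a = 0, 1, 2, … for 5274 - a² a perfect square: first hit at a = 45: 5274 - 2025 = 3249 = 57².
5274 = 45² + 57² = 2025 + 3249 ✓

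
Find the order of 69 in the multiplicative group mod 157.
156

157 is prime, so ord(69) divides φ(157) = 156.
Divisors of 156: 1, 2, 3, 4, 6, 12, 13, 26, 39, 52, 78, 156.
Repeated squaring: 69^1 ≡ 69, 69^2 ≡ 51, 69^4 ≡ 89, 69^8 ≡ 71, 69^16 ≡ 17, 69^32 ≡ 132, 69^64 ≡ 154, 69^128 ≡ 9 (mod 157).
Test 69^d mod 157 for each divisor d in increasing order:
69^1 ≡ 69
69^2 ≡ 51
69^3 = 69^2·69^1 ≡ 65
69^4 ≡ 89
69^6 = 69^4·69^2 ≡ 143
69^12 = 69^8·69^4 ≡ 39
69^13 = 69^8·69^4·69^1 ≡ 22
69^26 = 69^16·69^8·69^2 ≡ 13
69^39 = 69^32·69^4·69^2·69^1 ≡ 129
69^52 = 69^32·69^16·69^4 ≡ 12
69^78 = 69^64·69^8·69^4·69^2 ≡ 156
69^156 = 69^128·69^16·69^8·69^4 ≡ 1  ← first divisor giving 1
The order is 156.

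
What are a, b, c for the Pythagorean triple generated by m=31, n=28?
(177, 1736, 1745)

Euclid's formula: a = m² - n², b = 2mn, c = m² + n²
m = 31, n = 28
a = 31² - 28² = 961 - 784 = 177
b = 2 × 31 × 28 = 1736
c = 31² + 28² = 961 + 784 = 1745
Verification: 177² + 1736² = 31329 + 3013696 = 3045025 = 1745² ✓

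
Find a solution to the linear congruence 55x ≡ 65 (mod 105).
x ≡ 5 (mod 21)

gcd(55, 105) = 5, which divides 65, so solutions exist.
Divide through by 5: 11x ≡ 13 (mod 21).
Find 11^(-1) mod 21 by the extended Euclidean algorithm:
21 = 1 × 11 + 10  ⟹  10 = (1)·21 + (-1)·11
11 = 1 × 10 + 1  ⟹  1 = (-1)·21 + (2)·11
So (2)·11 ≡ 1 (mod 21), i.e. 11^(-1) ≡ 2 (mod 21).
x ≡ 2 × 13 = 26 ≡ 5 (mod 21).
Check: 55 × 5 = 275 ≡ 65 (mod 105).
x ≡ 5 (mod 21), giving 5 solutions mod 105.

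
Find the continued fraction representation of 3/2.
[1; 2]

Euclidean algorithm steps:
3 = 1 × 2 + 1
2 = 2 × 1 + 0
Continued fraction: [1; 2]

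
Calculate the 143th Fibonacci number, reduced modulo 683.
432

Matrix identity: Q^n = [[F_(n+1), F_n], [F_n, F_(n-1)]] with Q = [[1,1],[1,0]].
n = 143 = 10001111₂. Square-and-multiply, entries mod 683:
Q^1 = [[1,1],[1,0]]
Q^2 = (Q^1)² = [[2,1],[1,1]]
Q^4 = (Q^2)² = [[5,3],[3,2]]
Q^8 = (Q^4)² = [[34,21],[21,13]]
Q^17 = (Q^8)²·Q = [[535,231],[231,304]]
Q^35 = (Q^17)²·Q = [[655,135],[135,520]]
Q^71 = (Q^35)²·Q = [[54,568],[568,169]]
Q^143 = (Q^71)²·Q = [[58,432],[432,309]]
F_143 mod 683 = Q^143[0][1] = 432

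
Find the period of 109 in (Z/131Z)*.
65

131 is prime, so ord(109) divides φ(131) = 130.
Divisors of 130: 1, 2, 5, 10, 13, 26, 65, 130.
Repeated squaring: 109^1 ≡ 109, 109^2 ≡ 91, 109^4 ≡ 28, 109^8 ≡ 129, 109^16 ≡ 4, 109^32 ≡ 16, 109^64 ≡ 125, 109^128 ≡ 36 (mod 131).
Test 109^d mod 131 for each divisor d in increasing order:
109^1 ≡ 109
109^2 ≡ 91
109^5 = 109^4·109^1 ≡ 39
109^10 = 109^8·109^2 ≡ 80
109^13 = 109^8·109^4·109^1 ≡ 53
109^26 = 109^16·109^8·109^2 ≡ 58
109^65 = 109^64·109^1 ≡ 1  ← first divisor giving 1
The order is 65.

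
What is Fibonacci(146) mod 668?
9

Matrix identity: Q^n = [[F_(n+1), F_n], [F_n, F_(n-1)]] with Q = [[1,1],[1,0]].
n = 146 = 10010010₂. Square-and-multiply, entries mod 668:
Q^1 = [[1,1],[1,0]]
Q^2 = (Q^1)² = [[2,1],[1,1]]
Q^4 = (Q^2)² = [[5,3],[3,2]]
Q^9 = (Q^4)²·Q = [[55,34],[34,21]]
Q^18 = (Q^9)² = [[173,580],[580,261]]
Q^36 = (Q^18)² = [[265,552],[552,381]]
Q^73 = (Q^36)²·Q = [[61,181],[181,548]]
Q^146 = (Q^73)² = [[410,9],[9,401]]
F_146 mod 668 = Q^146[0][1] = 9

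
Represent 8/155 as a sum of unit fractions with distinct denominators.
1/20 + 1/620

Greedy algorithm:
8/155: ceiling(155/8) = 20, use 1/20
1/620: ceiling(620/1) = 620, use 1/620
Result: 8/155 = 1/20 + 1/620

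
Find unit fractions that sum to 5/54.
1/11 + 1/594

Greedy algorithm:
5/54: ceiling(54/5) = 11, use 1/11
1/594: ceiling(594/1) = 594, use 1/594
Result: 5/54 = 1/11 + 1/594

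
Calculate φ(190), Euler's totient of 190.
72

190 = 2 × 5 × 19
φ(n) = n × ∏(1 - 1/p) for each prime p dividing n
φ(190) = 190 × (1 - 1/2) × (1 - 1/5) × (1 - 1/19) = 72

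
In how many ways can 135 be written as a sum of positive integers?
9035836076

p(n) counts ways to write n as a sum of positive integers (order ignored).
Euler's pentagonal recurrence: p(k) = p(k-1) + p(k-2) - p(k-5) - p(k-7) + p(k-12) + p(k-15) - ... (offsets j(3j∓1)/2, signs ++--, p(0)=1, p(<0)=0).
DP table for k = 0..134: p(0)=1, p(1)=1, p(2)=2, p(3)=3, p(4)=5, p(5)=7, p(6)=11, p(7)=15, p(8)=22, p(9)=30, p(10)=42, p(11)=56, p(12)=77, p(13)=101, p(14)=135, p(15)=176, p(16)=231, p(17)=297, p(18)=385, p(19)=490, p(20)=627, p(21)=792, p(22)=1002, p(23)=1255, p(24)=1575, p(25)=1958, p(26)=2436, p(27)=3010, p(28)=3718, p(29)=4565, p(30)=5604, p(31)=6842, p(32)=8349, p(33)=10143, p(34)=12310, p(35)=14883, p(36)=17977, p(37)=21637, p(38)=26015, p(39)=31185, p(40)=37338, p(41)=44583, p(42)=53174, p(43)=63261, p(44)=75175, p(45)=89134, p(46)=105558, p(47)=124754, p(48)=147273, p(49)=173525, p(50)=204226, p(51)=239943, p(52)=281589, p(53)=329931, p(54)=386155, p(55)=451276, p(56)=526823, p(57)=614154, p(58)=715220, p(59)=831820, p(60)=966467, p(61)=1121505, p(62)=1300156, p(63)=1505499, p(64)=1741630, p(65)=2012558, p(66)=2323520, p(67)=2679689, p(68)=3087735, p(69)=3554345, p(70)=4087968, p(71)=4697205, p(72)=5392783, p(73)=6185689, p(74)=7089500, p(75)=8118264, p(76)=9289091, p(77)=10619863, p(78)=12132164, p(79)=13848650, p(80)=15796476, p(81)=18004327, p(82)=20506255, p(83)=23338469, p(84)=26543660, p(85)=30167357, p(86)=34262962, p(87)=38887673, p(88)=44108109, p(89)=49995925, p(90)=56634173, p(91)=64112359, p(92)=72533807, p(93)=82010177, p(94)=92669720, p(95)=104651419, p(96)=118114304, p(97)=133230930, p(98)=150198136, p(99)=169229875, p(100)=190569292, p(101)=214481126, p(102)=241265379, p(103)=271248950, p(104)=304801365, p(105)=342325709, p(106)=384276336, p(107)=431149389, p(108)=483502844, p(109)=541946240, p(110)=607163746, p(111)=679903203, p(112)=761002156, p(113)=851376628, p(114)=952050665, p(115)=1064144451, p(116)=1188908248, p(117)=1327710076, p(118)=1482074143, p(119)=1653668665, p(120)=1844349560, p(121)=2056148051, p(122)=2291320912, p(123)=2552338241, p(124)=2841940500, p(125)=3163127352, p(126)=3519222692, p(127)=3913864295, p(128)=4351078600, p(129)=4835271870, p(130)=5371315400, p(131)=5964539504, p(132)=6620830889, p(133)=7346629512, p(134)=8149040695.
Final step: p(135) = p(134) + p(133) - p(130) - p(128) + p(123) + p(120) - p(113) - p(109) + p(100) + p(95) - p(84) - p(78) + p(65) + p(58) - p(43) - p(35) + p(18) + p(9)
= 8149040695 + 7346629512 - 5371315400 - 4351078600 + 2552338241 + 1844349560 - 851376628 - 541946240 + 190569292 + 104651419 - 26543660 - 12132164 + 2012558 + 715220 - 63261 - 14883 + 385 + 30
= 9035836076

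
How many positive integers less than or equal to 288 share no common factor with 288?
96

288 = 2^5 × 3^2
φ(n) = n × ∏(1 - 1/p) for each prime p dividing n
φ(288) = 288 × (1 - 1/2) × (1 - 1/3) = 96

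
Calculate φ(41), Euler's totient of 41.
40

41 = 41
φ(n) = n × ∏(1 - 1/p) for each prime p dividing n
φ(41) = 41 × (1 - 1/41) = 40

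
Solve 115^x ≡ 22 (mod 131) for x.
63

Baby-step giant-step with step n = ⌈√131⌉ = 12.
Baby steps 115^j mod 131 (j:value) for j=0..11: 0:1, 1:115, 2:125, 3:96, 4:36, 5:79, 6:46, 7:50, 8:117, 9:93, 10:84, 11:97.
Giant-step multiplier: 115^(-12) ≡ 115^(130-12) = 115^118 ≡ 59 (mod 131).
Giant steps γ_i = 22·59^i mod 131: γ_0=22, γ_1=119, γ_2=78, γ_3=17, γ_4=86, γ_5=96 (in table at j=3).
x = i·n + j = 5·12 + 3 = 63.
Check: 115^63 ≡ 22 (mod 131).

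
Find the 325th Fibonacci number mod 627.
533

Matrix identity: Q^n = [[F_(n+1), F_n], [F_n, F_(n-1)]] with Q = [[1,1],[1,0]].
n = 325 = 101000101₂. Square-and-multiply, entries mod 627:
Q^1 = [[1,1],[1,0]]
Q^2 = (Q^1)² = [[2,1],[1,1]]
Q^5 = (Q^2)²·Q = [[8,5],[5,3]]
Q^10 = (Q^5)² = [[89,55],[55,34]]
Q^20 = (Q^10)² = [[287,495],[495,419]]
Q^40 = (Q^20)² = [[100,231],[231,496]]
Q^81 = (Q^40)²·Q = [[397,34],[34,363]]
Q^162 = (Q^81)² = [[134,133],[133,1]]
Q^325 = (Q^162)²·Q = [[305,533],[533,399]]
F_325 mod 627 = Q^325[0][1] = 533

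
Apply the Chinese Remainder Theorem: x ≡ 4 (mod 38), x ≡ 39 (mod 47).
650

Using Chinese Remainder Theorem:
M = 38 × 47 = 1786
M1 = 47, M2 = 38
y1 = 47^(-1) mod 38 = 17
y2 = 38^(-1) mod 47 = 26
x = (4×47×17 + 39×38×26) mod 1786 = 650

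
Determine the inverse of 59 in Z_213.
65

gcd(59, 213) = 1, so the inverse exists.
Extended Euclidean algorithm on (213, 59):
213 = 3 × 59 + 36  ⟹  36 = (1)·213 + (-3)·59
59 = 1 × 36 + 23  ⟹  23 = (-1)·213 + (4)·59
36 = 1 × 23 + 13  ⟹  13 = (2)·213 + (-7)·59
23 = 1 × 13 + 10  ⟹  10 = (-3)·213 + (11)·59
13 = 1 × 10 + 3  ⟹  3 = (5)·213 + (-18)·59
10 = 3 × 3 + 1  ⟹  1 = (-18)·213 + (65)·59
So (65)·59 ≡ 1 (mod 213), i.e. 59^(-1) ≡ 65 (mod 213).
Check: 59 × 65 = 3835 ≡ 1 (mod 213)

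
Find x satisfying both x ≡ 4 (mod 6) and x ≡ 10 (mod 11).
10

Using Chinese Remainder Theorem:
M = 6 × 11 = 66
M1 = 11, M2 = 6
y1 = 11^(-1) mod 6 = 5
y2 = 6^(-1) mod 11 = 2
x = (4×11×5 + 10×6×2) mod 66 = 10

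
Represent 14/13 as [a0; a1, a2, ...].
[1; 13]

Euclidean algorithm steps:
14 = 1 × 13 + 1
13 = 13 × 1 + 0
Continued fraction: [1; 13]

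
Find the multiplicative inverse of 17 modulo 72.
17

gcd(17, 72) = 1, so the inverse exists.
Extended Euclidean algorithm on (72, 17):
72 = 4 × 17 + 4  ⟹  4 = (1)·72 + (-4)·17
17 = 4 × 4 + 1  ⟹  1 = (-4)·72 + (17)·17
So (17)·17 ≡ 1 (mod 72), i.e. 17^(-1) ≡ 17 (mod 72).
Check: 17 × 17 = 289 ≡ 1 (mod 72)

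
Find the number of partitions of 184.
980462880430

p(n) counts ways to write n as a sum of positive integers (order ignored).
Euler's pentagonal recurrence: p(k) = p(k-1) + p(k-2) - p(k-5) - p(k-7) + p(k-12) + p(k-15) - ... (offsets j(3j∓1)/2, signs ++--, p(0)=1, p(<0)=0).
DP table for k = 0..183: p(0)=1, p(1)=1, p(2)=2, p(3)=3, p(4)=5, p(5)=7, p(6)=11, p(7)=15, p(8)=22, p(9)=30, p(10)=42, p(11)=56, p(12)=77, p(13)=101, p(14)=135, p(15)=176, p(16)=231, p(17)=297, p(18)=385, p(19)=490, p(20)=627, p(21)=792, p(22)=1002, p(23)=1255, p(24)=1575, p(25)=1958, p(26)=2436, p(27)=3010, p(28)=3718, p(29)=4565, p(30)=5604, p(31)=6842, p(32)=8349, p(33)=10143, p(34)=12310, p(35)=14883, p(36)=17977, p(37)=21637, p(38)=26015, p(39)=31185, p(40)=37338, p(41)=44583, p(42)=53174, p(43)=63261, p(44)=75175, p(45)=89134, p(46)=105558, p(47)=124754, p(48)=147273, p(49)=173525, p(50)=204226, p(51)=239943, p(52)=281589, p(53)=329931, p(54)=386155, p(55)=451276, p(56)=526823, p(57)=614154, p(58)=715220, p(59)=831820, p(60)=966467, p(61)=1121505, p(62)=1300156, p(63)=1505499, p(64)=1741630, p(65)=2012558, p(66)=2323520, p(67)=2679689, p(68)=3087735, p(69)=3554345, p(70)=4087968, p(71)=4697205, p(72)=5392783, p(73)=6185689, p(74)=7089500, p(75)=8118264, p(76)=9289091, p(77)=10619863, p(78)=12132164, p(79)=13848650, p(80)=15796476, p(81)=18004327, p(82)=20506255, p(83)=23338469, p(84)=26543660, p(85)=30167357, p(86)=34262962, p(87)=38887673, p(88)=44108109, p(89)=49995925, p(90)=56634173, p(91)=64112359, p(92)=72533807, p(93)=82010177, p(94)=92669720, p(95)=104651419, p(96)=118114304, p(97)=133230930, p(98)=150198136, p(99)=169229875, p(100)=190569292, p(101)=214481126, p(102)=241265379, p(103)=271248950, p(104)=304801365, p(105)=342325709, p(106)=384276336, p(107)=431149389, p(108)=483502844, p(109)=541946240, p(110)=607163746, p(111)=679903203, p(112)=761002156, p(113)=851376628, p(114)=952050665, p(115)=1064144451, p(116)=1188908248, p(117)=1327710076, p(118)=1482074143, p(119)=1653668665, p(120)=1844349560, p(121)=2056148051, p(122)=2291320912, p(123)=2552338241, p(124)=2841940500, p(125)=3163127352, p(126)=3519222692, p(127)=3913864295, p(128)=4351078600, p(129)=4835271870, p(130)=5371315400, p(131)=5964539504, p(132)=6620830889, p(133)=7346629512, p(134)=8149040695, p(135)=9035836076, p(136)=10015581680, p(137)=11097645016, p(138)=12292341831, p(139)=13610949895, p(140)=15065878135, p(141)=16670689208, p(142)=18440293320, p(143)=20390982757, p(144)=22540654445, p(145)=24908858009, p(146)=27517052599, p(147)=30388671978, p(148)=33549419497, p(149)=37027355200, p(150)=40853235313, p(151)=45060624582, p(152)=49686288421, p(153)=54770336324, p(154)=60356673280, p(155)=66493182097, p(156)=73232243759, p(157)=80630964769, p(158)=88751778802, p(159)=97662728555, p(160)=107438159466, p(161)=118159068427, p(162)=129913904637, p(163)=142798995930, p(164)=156919475295, p(165)=172389800255, p(166)=189334822579, p(167)=207890420102, p(168)=228204732751, p(169)=250438925115, p(170)=274768617130, p(171)=301384802048, p(172)=330495499613, p(173)=362326859895, p(174)=397125074750, p(175)=435157697830, p(176)=476715857290, p(177)=522115831195, p(178)=571701605655, p(179)=625846753120, p(180)=684957390936, p(181)=749474411781, p(182)=819876908323, p(183)=896684817527.
Final step: p(184) = p(183) + p(182) - p(179) - p(177) + p(172) + p(169) - p(162) - p(158) + p(149) + p(144) - p(133) - p(127) + p(114) + p(107) - p(92) - p(84) + p(67) + p(58) - p(39) - p(29) + p(8)
= 896684817527 + 819876908323 - 625846753120 - 522115831195 + 330495499613 + 250438925115 - 129913904637 - 88751778802 + 37027355200 + 22540654445 - 7346629512 - 3913864295 + 952050665 + 431149389 - 72533807 - 26543660 + 2679689 + 715220 - 31185 - 4565 + 22
= 980462880430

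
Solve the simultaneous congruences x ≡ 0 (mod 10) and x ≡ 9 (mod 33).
240

Using Chinese Remainder Theorem:
M = 10 × 33 = 330
M1 = 33, M2 = 10
y1 = 33^(-1) mod 10 = 7
y2 = 10^(-1) mod 33 = 10
x = (0×33×7 + 9×10×10) mod 330 = 240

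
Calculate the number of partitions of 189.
1527273599625

p(n) counts ways to write n as a sum of positive integers (order ignored).
Euler's pentagonal recurrence: p(k) = p(k-1) + p(k-2) - p(k-5) - p(k-7) + p(k-12) + p(k-15) - ... (offsets j(3j∓1)/2, signs ++--, p(0)=1, p(<0)=0).
DP table for k = 0..188: p(0)=1, p(1)=1, p(2)=2, p(3)=3, p(4)=5, p(5)=7, p(6)=11, p(7)=15, p(8)=22, p(9)=30, p(10)=42, p(11)=56, p(12)=77, p(13)=101, p(14)=135, p(15)=176, p(16)=231, p(17)=297, p(18)=385, p(19)=490, p(20)=627, p(21)=792, p(22)=1002, p(23)=1255, p(24)=1575, p(25)=1958, p(26)=2436, p(27)=3010, p(28)=3718, p(29)=4565, p(30)=5604, p(31)=6842, p(32)=8349, p(33)=10143, p(34)=12310, p(35)=14883, p(36)=17977, p(37)=21637, p(38)=26015, p(39)=31185, p(40)=37338, p(41)=44583, p(42)=53174, p(43)=63261, p(44)=75175, p(45)=89134, p(46)=105558, p(47)=124754, p(48)=147273, p(49)=173525, p(50)=204226, p(51)=239943, p(52)=281589, p(53)=329931, p(54)=386155, p(55)=451276, p(56)=526823, p(57)=614154, p(58)=715220, p(59)=831820, p(60)=966467, p(61)=1121505, p(62)=1300156, p(63)=1505499, p(64)=1741630, p(65)=2012558, p(66)=2323520, p(67)=2679689, p(68)=3087735, p(69)=3554345, p(70)=4087968, p(71)=4697205, p(72)=5392783, p(73)=6185689, p(74)=7089500, p(75)=8118264, p(76)=9289091, p(77)=10619863, p(78)=12132164, p(79)=13848650, p(80)=15796476, p(81)=18004327, p(82)=20506255, p(83)=23338469, p(84)=26543660, p(85)=30167357, p(86)=34262962, p(87)=38887673, p(88)=44108109, p(89)=49995925, p(90)=56634173, p(91)=64112359, p(92)=72533807, p(93)=82010177, p(94)=92669720, p(95)=104651419, p(96)=118114304, p(97)=133230930, p(98)=150198136, p(99)=169229875, p(100)=190569292, p(101)=214481126, p(102)=241265379, p(103)=271248950, p(104)=304801365, p(105)=342325709, p(106)=384276336, p(107)=431149389, p(108)=483502844, p(109)=541946240, p(110)=607163746, p(111)=679903203, p(112)=761002156, p(113)=851376628, p(114)=952050665, p(115)=1064144451, p(116)=1188908248, p(117)=1327710076, p(118)=1482074143, p(119)=1653668665, p(120)=1844349560, p(121)=2056148051, p(122)=2291320912, p(123)=2552338241, p(124)=2841940500, p(125)=3163127352, p(126)=3519222692, p(127)=3913864295, p(128)=4351078600, p(129)=4835271870, p(130)=5371315400, p(131)=5964539504, p(132)=6620830889, p(133)=7346629512, p(134)=8149040695, p(135)=9035836076, p(136)=10015581680, p(137)=11097645016, p(138)=12292341831, p(139)=13610949895, p(140)=15065878135, p(141)=16670689208, p(142)=18440293320, p(143)=20390982757, p(144)=22540654445, p(145)=24908858009, p(146)=27517052599, p(147)=30388671978, p(148)=33549419497, p(149)=37027355200, p(150)=40853235313, p(151)=45060624582, p(152)=49686288421, p(153)=54770336324, p(154)=60356673280, p(155)=66493182097, p(156)=73232243759, p(157)=80630964769, p(158)=88751778802, p(159)=97662728555, p(160)=107438159466, p(161)=118159068427, p(162)=129913904637, p(163)=142798995930, p(164)=156919475295, p(165)=172389800255, p(166)=189334822579, p(167)=207890420102, p(168)=228204732751, p(169)=250438925115, p(170)=274768617130, p(171)=301384802048, p(172)=330495499613, p(173)=362326859895, p(174)=397125074750, p(175)=435157697830, p(176)=476715857290, p(177)=522115831195, p(178)=571701605655, p(179)=625846753120, p(180)=684957390936, p(181)=749474411781, p(182)=819876908323, p(183)=896684817527, p(184)=980462880430, p(185)=1071823774337, p(186)=1171432692373, p(187)=1280011042268, p(188)=1398341745571.
Final step: p(189) = p(188) + p(187) - p(184) - p(182) + p(177) + p(174) - p(167) - p(163) + p(154) + p(149) - p(138) - p(132) + p(119) + p(112) - p(97) - p(89) + p(72) + p(63) - p(44) - p(34) + p(13) + p(2)
= 1398341745571 + 1280011042268 - 980462880430 - 819876908323 + 522115831195 + 397125074750 - 207890420102 - 142798995930 + 60356673280 + 37027355200 - 12292341831 - 6620830889 + 1653668665 + 761002156 - 133230930 - 49995925 + 5392783 + 1505499 - 75175 - 12310 + 101 + 2
= 1527273599625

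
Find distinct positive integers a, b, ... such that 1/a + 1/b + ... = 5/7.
1/2 + 1/5 + 1/70

Greedy algorithm:
5/7: ceiling(7/5) = 2, use 1/2
3/14: ceiling(14/3) = 5, use 1/5
1/70: ceiling(70/1) = 70, use 1/70
Result: 5/7 = 1/2 + 1/5 + 1/70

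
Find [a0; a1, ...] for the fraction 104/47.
[2; 4, 1, 2, 3]

Euclidean algorithm steps:
104 = 2 × 47 + 10
47 = 4 × 10 + 7
10 = 1 × 7 + 3
7 = 2 × 3 + 1
3 = 3 × 1 + 0
Continued fraction: [2; 4, 1, 2, 3]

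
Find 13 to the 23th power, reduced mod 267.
181

Repeated squaring. Binary of 23 = 10111.
13^1 ≡ 13 (mod 267); 13^2 ≡ 169 (mod 267); 13^4 ≡ 259 (mod 267); 13^8 ≡ 64 (mod 267); 13^16 ≡ 91 (mod 267)
13^23 = 13^1 × 13^2 × 13^4 × 13^16 ≡ 181 (mod 267)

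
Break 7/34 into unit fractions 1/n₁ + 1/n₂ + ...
1/5 + 1/170

Greedy algorithm:
7/34: ceiling(34/7) = 5, use 1/5
1/170: ceiling(170/1) = 170, use 1/170
Result: 7/34 = 1/5 + 1/170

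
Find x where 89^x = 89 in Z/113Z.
1

Baby-step giant-step with step n = ⌈√113⌉ = 11.
Baby steps 89^j mod 113 (j:value) for j=0..10: 0:1, 1:89, 2:11, 3:75, 4:8, 5:34, 6:88, 7:35, 8:64, 9:46, 10:26.
h = 89 is already in the table at j=1, so x = 1.
Check: 89^1 ≡ 89 (mod 113).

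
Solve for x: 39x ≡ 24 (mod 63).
x ≡ 20 (mod 21)

gcd(39, 63) = 3, which divides 24, so solutions exist.
Divide through by 3: 13x ≡ 8 (mod 21).
Find 13^(-1) mod 21 by the extended Euclidean algorithm:
21 = 1 × 13 + 8  ⟹  8 = (1)·21 + (-1)·13
13 = 1 × 8 + 5  ⟹  5 = (-1)·21 + (2)·13
8 = 1 × 5 + 3  ⟹  3 = (2)·21 + (-3)·13
5 = 1 × 3 + 2  ⟹  2 = (-3)·21 + (5)·13
3 = 1 × 2 + 1  ⟹  1 = (5)·21 + (-8)·13
So (-8)·13 ≡ 1 (mod 21), i.e. 13^(-1) ≡ -8 ≡ 13 (mod 21).
x ≡ 13 × 8 = 104 ≡ 20 (mod 21).
Check: 39 × 20 = 780 ≡ 24 (mod 63).
x ≡ 20 (mod 21), giving 3 solutions mod 63.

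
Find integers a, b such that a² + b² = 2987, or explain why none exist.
Not possible

Factorization: 2987 = 29 × 103
By Fermat: n is sum of two squares iff every prime p ≡ 3 (mod 4) appears to even power.
Prime(s) ≡ 3 (mod 4) with odd exponent: [(103, 1)]
Therefore 2987 cannot be expressed as a² + b².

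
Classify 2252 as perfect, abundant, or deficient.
deficient

Proper divisors of 2252: sum = 1 + 2 + 4 + 563 + 1126 = 1696
Since 1696 < 2252, 2252 is deficient.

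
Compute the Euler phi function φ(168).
48

168 = 2^3 × 3 × 7
φ(n) = n × ∏(1 - 1/p) for each prime p dividing n
φ(168) = 168 × (1 - 1/2) × (1 - 1/3) × (1 - 1/7) = 48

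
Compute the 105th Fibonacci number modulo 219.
70

Matrix identity: Q^n = [[F_(n+1), F_n], [F_n, F_(n-1)]] with Q = [[1,1],[1,0]].
n = 105 = 1101001₂. Square-and-multiply, entries mod 219:
Q^1 = [[1,1],[1,0]]
Q^3 = (Q^1)²·Q = [[3,2],[2,1]]
Q^6 = (Q^3)² = [[13,8],[8,5]]
Q^13 = (Q^6)²·Q = [[158,14],[14,144]]
Q^26 = (Q^13)² = [[194,67],[67,127]]
Q^52 = (Q^26)² = [[77,45],[45,32]]
Q^105 = (Q^52)²·Q = [[157,70],[70,87]]
F_105 mod 219 = Q^105[0][1] = 70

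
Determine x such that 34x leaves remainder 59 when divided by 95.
x ≡ 66 (mod 95)

gcd(34, 95) = 1, which divides 59, so solutions exist.
Find 34^(-1) mod 95 by the extended Euclidean algorithm:
95 = 2 × 34 + 27  ⟹  27 = (1)·95 + (-2)·34
34 = 1 × 27 + 7  ⟹  7 = (-1)·95 + (3)·34
27 = 3 × 7 + 6  ⟹  6 = (4)·95 + (-11)·34
7 = 1 × 6 + 1  ⟹  1 = (-5)·95 + (14)·34
So (14)·34 ≡ 1 (mod 95), i.e. 34^(-1) ≡ 14 (mod 95).
x ≡ 14 × 59 = 826 ≡ 66 (mod 95).
Check: 34 × 66 = 2244 ≡ 59 (mod 95).
Unique solution: x ≡ 66 (mod 95)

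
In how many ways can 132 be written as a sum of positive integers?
6620830889

p(n) counts ways to write n as a sum of positive integers (order ignored).
Euler's pentagonal recurrence: p(k) = p(k-1) + p(k-2) - p(k-5) - p(k-7) + p(k-12) + p(k-15) - ... (offsets j(3j∓1)/2, signs ++--, p(0)=1, p(<0)=0).
DP table for k = 0..131: p(0)=1, p(1)=1, p(2)=2, p(3)=3, p(4)=5, p(5)=7, p(6)=11, p(7)=15, p(8)=22, p(9)=30, p(10)=42, p(11)=56, p(12)=77, p(13)=101, p(14)=135, p(15)=176, p(16)=231, p(17)=297, p(18)=385, p(19)=490, p(20)=627, p(21)=792, p(22)=1002, p(23)=1255, p(24)=1575, p(25)=1958, p(26)=2436, p(27)=3010, p(28)=3718, p(29)=4565, p(30)=5604, p(31)=6842, p(32)=8349, p(33)=10143, p(34)=12310, p(35)=14883, p(36)=17977, p(37)=21637, p(38)=26015, p(39)=31185, p(40)=37338, p(41)=44583, p(42)=53174, p(43)=63261, p(44)=75175, p(45)=89134, p(46)=105558, p(47)=124754, p(48)=147273, p(49)=173525, p(50)=204226, p(51)=239943, p(52)=281589, p(53)=329931, p(54)=386155, p(55)=451276, p(56)=526823, p(57)=614154, p(58)=715220, p(59)=831820, p(60)=966467, p(61)=1121505, p(62)=1300156, p(63)=1505499, p(64)=1741630, p(65)=2012558, p(66)=2323520, p(67)=2679689, p(68)=3087735, p(69)=3554345, p(70)=4087968, p(71)=4697205, p(72)=5392783, p(73)=6185689, p(74)=7089500, p(75)=8118264, p(76)=9289091, p(77)=10619863, p(78)=12132164, p(79)=13848650, p(80)=15796476, p(81)=18004327, p(82)=20506255, p(83)=23338469, p(84)=26543660, p(85)=30167357, p(86)=34262962, p(87)=38887673, p(88)=44108109, p(89)=49995925, p(90)=56634173, p(91)=64112359, p(92)=72533807, p(93)=82010177, p(94)=92669720, p(95)=104651419, p(96)=118114304, p(97)=133230930, p(98)=150198136, p(99)=169229875, p(100)=190569292, p(101)=214481126, p(102)=241265379, p(103)=271248950, p(104)=304801365, p(105)=342325709, p(106)=384276336, p(107)=431149389, p(108)=483502844, p(109)=541946240, p(110)=607163746, p(111)=679903203, p(112)=761002156, p(113)=851376628, p(114)=952050665, p(115)=1064144451, p(116)=1188908248, p(117)=1327710076, p(118)=1482074143, p(119)=1653668665, p(120)=1844349560, p(121)=2056148051, p(122)=2291320912, p(123)=2552338241, p(124)=2841940500, p(125)=3163127352, p(126)=3519222692, p(127)=3913864295, p(128)=4351078600, p(129)=4835271870, p(130)=5371315400, p(131)=5964539504.
Final step: p(132) = p(131) + p(130) - p(127) - p(125) + p(120) + p(117) - p(110) - p(106) + p(97) + p(92) - p(81) - p(75) + p(62) + p(55) - p(40) - p(32) + p(15) + p(6)
= 5964539504 + 5371315400 - 3913864295 - 3163127352 + 1844349560 + 1327710076 - 607163746 - 384276336 + 133230930 + 72533807 - 18004327 - 8118264 + 1300156 + 451276 - 37338 - 8349 + 176 + 11
= 6620830889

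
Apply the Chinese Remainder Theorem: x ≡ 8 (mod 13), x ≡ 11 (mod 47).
528

Using Chinese Remainder Theorem:
M = 13 × 47 = 611
M1 = 47, M2 = 13
y1 = 47^(-1) mod 13 = 5
y2 = 13^(-1) mod 47 = 29
x = (8×47×5 + 11×13×29) mod 611 = 528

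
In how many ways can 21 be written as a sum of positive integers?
792

p(n) counts ways to write n as a sum of positive integers (order ignored).
Euler's pentagonal recurrence: p(k) = p(k-1) + p(k-2) - p(k-5) - p(k-7) + p(k-12) + p(k-15) - ... (offsets j(3j∓1)/2, signs ++--, p(0)=1, p(<0)=0).
DP table for k = 0..20: p(0)=1, p(1)=1, p(2)=2, p(3)=3, p(4)=5, p(5)=7, p(6)=11, p(7)=15, p(8)=22, p(9)=30, p(10)=42, p(11)=56, p(12)=77, p(13)=101, p(14)=135, p(15)=176, p(16)=231, p(17)=297, p(18)=385, p(19)=490, p(20)=627.
Final step: p(21) = p(20) + p(19) - p(16) - p(14) + p(9) + p(6)
= 627 + 490 - 231 - 135 + 30 + 11
= 792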